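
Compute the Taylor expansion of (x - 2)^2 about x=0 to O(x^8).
x^2 - 4·x + 4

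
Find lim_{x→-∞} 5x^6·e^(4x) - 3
The product is a 0·∞ indeterminate form at x → -∞.
Rewrite the product as 5x^6 / e^(-4x) (an ∞/∞ form) and apply L'Hôpital, or use the standard hierarchy e^(4|x|) ≫ |x^6| as x → -∞.
The indeterminate product → 0, so the limit = -3.

Final answer: -3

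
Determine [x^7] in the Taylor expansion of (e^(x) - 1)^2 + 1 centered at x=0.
Expand to order 7: (e^(x) - 1)^2 + 1 = x^7/40 + 31·x^6/360 + x^5/4 + 7·x^4/12 + x^3 + x^2 + 1 + O(x^8).
The coefficient of x^7 is 1/40.

Final answer: 1/40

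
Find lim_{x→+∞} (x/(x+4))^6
As x → +∞: x/(x+4) = 1/(1 + 4/x) → 1, and the 6th power of a limit-1 base also → 1.
Limit = 1.

Final answer: 1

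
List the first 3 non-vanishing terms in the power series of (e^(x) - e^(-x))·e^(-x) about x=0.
4·x^3/3 - 2·x^2 + 2·x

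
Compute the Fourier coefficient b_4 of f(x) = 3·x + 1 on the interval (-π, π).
b_4 = (1/π) ∫_{-π}^{π} f(x)·sin(4x) dx.
Evaluate the integral (use parity and integration by parts as needed): b_4 = -3/2.

Final answer: -3/2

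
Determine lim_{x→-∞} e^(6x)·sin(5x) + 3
Evaluate the dominant behaviour as x → -∞; each term tends to a finite value or vanishes.
Limit = 3.

Final answer: 3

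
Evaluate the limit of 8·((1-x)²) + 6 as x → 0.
Direct substitution at x = 0 gives 14.

Final answer: 14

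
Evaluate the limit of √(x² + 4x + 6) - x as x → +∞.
As x → +∞: multiply by the conjugate to get (4x+6)/(√(x²+4x+6)+x); the denominator ~ 2x, so the limit is 4/2 = 2.
Limit = 2.

Final answer: 2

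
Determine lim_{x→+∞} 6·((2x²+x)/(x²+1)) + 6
Evaluate the dominant behaviour as x → +∞; each term tends to a finite value or vanishes.
Limit = 18.

Final answer: 18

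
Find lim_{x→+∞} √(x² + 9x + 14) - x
This is an ∞ − ∞ indeterminate form.
Multiply and divide by the conjugate √(x²+9x + 14) + x; the x² terms cancel, leaving (9x + 14)/(√(x²+9x + 14)+x) → 9/2.
Limit = 9/2.

Final answer: 9/2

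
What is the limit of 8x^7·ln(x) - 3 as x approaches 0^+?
The product is a 0·∞ indeterminate form at x → 0⁺.
Rewrite the product as 8·ln(x) / x^(-7) and apply L'Hôpital, or use the standard hierarchy x^(-7) ≫ |ln x| as x → 0⁺.
The indeterminate product → 0, so the limit = -3.

Final answer: -3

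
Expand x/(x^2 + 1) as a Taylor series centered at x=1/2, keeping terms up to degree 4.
2/5 + 12·(x - 1/2)/25 - 88·(x - 1/2)^2/125 + 112·(x - 1/2)^3/625 + 1312·(x - 1/2)^4/3125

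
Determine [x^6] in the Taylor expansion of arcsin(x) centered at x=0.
Expand to order 6: arcsin(x) = 3·x^5/40 + x^3/6 + x + O(x^7).
The coefficient of x^6 is 0.

Final answer: 0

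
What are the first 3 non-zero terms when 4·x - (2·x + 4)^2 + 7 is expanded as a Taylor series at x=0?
-4·x^2 - 12·x - 9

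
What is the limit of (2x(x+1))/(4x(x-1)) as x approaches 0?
Both numerator and denominator → 0 as x → 0; this is a 0/0 indeterminate form.
Expand each to leading order near x = 0: numerator ~ 2·x, denominator ~ -4·x.
The limit of the ratio is -1/2.

Final answer: -1/2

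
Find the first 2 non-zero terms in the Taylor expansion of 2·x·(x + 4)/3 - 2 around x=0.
8·x/3 - 2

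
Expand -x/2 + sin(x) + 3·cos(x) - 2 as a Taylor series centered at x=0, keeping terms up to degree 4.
x^4/8 - x^3/6 - 3·x^2/2 + x/2 + 1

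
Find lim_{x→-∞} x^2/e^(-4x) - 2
The quotient is an ∞/∞ indeterminate form as x → -∞.
Compare growth rates of the dominant terms (exponentials ≫ polynomials ≫ logarithms), or apply L'Hôpital's rule; the quotient → 0.
Adding the constant: 0 - 2 = -2. Limit = -2.

Final answer: -2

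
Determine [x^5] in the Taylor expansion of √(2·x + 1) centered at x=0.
Expand to order 5: √(2·x + 1) = 7·x^5/8 - 5·x^4/8 + x^3/2 - x^2/2 + x + 1 + O(x^6).
The coefficient of x^5 is 7/8.

Final answer: 7/8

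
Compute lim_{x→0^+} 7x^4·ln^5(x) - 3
The product is a 0·∞ indeterminate form at x → 0⁺.
Rewrite the product as 7·ln^5(x) / x^(-4) and apply L'Hôpital, or use the standard hierarchy x^(-4) ≫ |ln x|^5 as x → 0⁺.
The indeterminate product → 0, so the limit = -3.

Final answer: -3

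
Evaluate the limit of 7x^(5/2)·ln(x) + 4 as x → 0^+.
The product is a 0·∞ indeterminate form at x → 0⁺.
Rewrite the product as 7·ln(x) / x^(-5/2) and apply L'Hôpital, or use the standard hierarchy x^(-5/2) ≫ |ln x| as x → 0⁺.
The indeterminate product → 0, so the limit = 4.

Final answer: 4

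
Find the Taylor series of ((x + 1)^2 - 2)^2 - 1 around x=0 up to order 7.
x^4 + 4·x^3 + 2·x^2 - 4·x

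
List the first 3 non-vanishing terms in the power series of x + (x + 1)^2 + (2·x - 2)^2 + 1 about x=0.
5·x^2 - 5·x + 6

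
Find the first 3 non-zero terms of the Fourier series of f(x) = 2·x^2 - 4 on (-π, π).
-8·cos(x) + 2·cos(2·x) - 4 + 2·π^2/3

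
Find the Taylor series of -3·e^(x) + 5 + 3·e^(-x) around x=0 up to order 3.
-x^3 - 6·x + 5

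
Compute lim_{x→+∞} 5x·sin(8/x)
As x → +∞: let u = 8/x → 0⁺; then 5·x·sin(8/x) = 5·8·sin(u)/u → 5·8·1 = 40.
Limit = 40.

Final answer: 40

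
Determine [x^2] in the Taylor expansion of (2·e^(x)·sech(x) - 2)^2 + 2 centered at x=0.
Expand to order 2: (2·e^(x)·sech(x) - 2)^2 + 2 = 4·x^2 + 2 + O(x^3).
The coefficient of x^2 is 4.

Final answer: 4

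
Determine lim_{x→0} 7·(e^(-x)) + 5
Direct substitution at x = 0 gives 12.

Final answer: 12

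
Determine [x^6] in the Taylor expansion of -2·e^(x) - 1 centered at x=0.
Expand to order 6: -2·e^(x) - 1 = -x^6/360 - x^5/60 - x^4/12 - x^3/3 - x^2 - 2·x - 3 + O(x^7).
The coefficient of x^6 is -1/360.

Final answer: -1/360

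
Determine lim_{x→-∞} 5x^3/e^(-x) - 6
The quotient is an ∞/∞ indeterminate form as x → -∞.
Compare growth rates of the dominant terms (exponentials ≫ polynomials ≫ logarithms), or apply L'Hôpital's rule; the quotient → 0.
Adding the constant: 0 - 6 = -6. Limit = -6.

Final answer: -6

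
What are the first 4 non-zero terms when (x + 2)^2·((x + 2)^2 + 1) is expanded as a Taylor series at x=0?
8·x^3 + 25·x^2 + 36·x + 20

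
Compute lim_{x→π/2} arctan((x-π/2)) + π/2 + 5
Direct substitution at x = π/2 gives π/2 + 5.

Final answer: π/2 + 5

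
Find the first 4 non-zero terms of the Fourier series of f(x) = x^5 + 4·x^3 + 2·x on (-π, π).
(-32·π^2 + 2·π^4 + 196)·sin(x) + (-π^4 - 7/2 + π^2)·sin(2·x) + (44/81 + 32·π^2/27 + 2·π^4/3)·sin(3·x) + (-π^4/2 - 11·π^2/8 - 31/64)·sin(4·x)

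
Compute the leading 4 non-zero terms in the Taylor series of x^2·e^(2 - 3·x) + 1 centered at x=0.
9·x^4·e^(2)/2 - 3·x^3·e^(2) + x^2·e^(2) + 1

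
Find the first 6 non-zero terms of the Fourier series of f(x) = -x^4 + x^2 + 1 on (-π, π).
(-52 + 8·π^2)·cos(x) + (4 - 2·π^2)·cos(2·x) + (-28/27 + 8·π^2/9)·cos(3·x) + (7/16 - π^2/2)·cos(4·x) + (-148/625 + 8·π^2/25)·cos(5·x) - π^4/5 + 1 + π^2/3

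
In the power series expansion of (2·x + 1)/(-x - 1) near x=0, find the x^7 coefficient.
Expand to order 7: (2·x + 1)/(-x - 1) = -x^7 + x^6 - x^5 + x^4 - x^3 + x^2 - x - 1 + O(x^8).
The coefficient of x^7 is -1.

Final answer: -1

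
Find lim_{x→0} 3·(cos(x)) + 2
Direct substitution at x = 0 gives 5.

Final answer: 5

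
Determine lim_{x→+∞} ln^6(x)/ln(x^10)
This is an ∞/∞ indeterminate form as x → +∞.
Write ln(x^10) = 10·ln(x), reducing the quotient to ln^5(x)/10 → ∞.
Limit = ∞.

Final answer: ∞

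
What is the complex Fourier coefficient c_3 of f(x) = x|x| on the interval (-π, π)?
Compute the real Fourier coefficients first: a_3 = 0, b_3 = (-8 + 18·π^2)/(27·π).
Then c_3 = (a_3 − i·b_3)/2 = -i·π/3 + 4·i/(27·π).

Final answer: -i·π/3 + 4·i/(27·π)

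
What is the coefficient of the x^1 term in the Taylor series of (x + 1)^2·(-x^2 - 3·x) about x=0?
Expand to order 1: (x + 1)^2·(-x^2 - 3·x) = -3·x + O(x^2).
The coefficient of x^1 is -3.

Final answer: -3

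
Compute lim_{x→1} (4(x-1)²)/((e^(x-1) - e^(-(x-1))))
Both numerator and denominator → 0 as x → 1; this is a 0/0 indeterminate form.
Expand each to leading order near x = 1: numerator ~ 4·(x - 1)^2, denominator ~ 2·(x - 1).
The limit of the ratio is 0.

Final answer: 0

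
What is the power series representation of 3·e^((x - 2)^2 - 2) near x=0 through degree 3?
-44·x^3·e^(2) + 27·x^2·e^(2) - 12·x·e^(2) + 3·e^(2)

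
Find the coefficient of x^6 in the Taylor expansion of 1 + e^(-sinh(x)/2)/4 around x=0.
Expand to order 6: 1 + e^(-sinh(x)/2)/4 = 337·x^6/184320 - 19·x^5/5120 + 17·x^4/1536 - 5·x^3/192 + x^2/32 - x/8 + 5/4 + O(x^7).
The coefficient of x^6 is 337/184320.

Final answer: 337/184320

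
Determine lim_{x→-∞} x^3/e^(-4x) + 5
The quotient is an ∞/∞ indeterminate form as x → -∞.
Compare growth rates of the dominant terms (exponentials ≫ polynomials ≫ logarithms), or apply L'Hôpital's rule; the quotient → 0.
Adding the constant: 0 + 5 = 5. Limit = 5.

Final answer: 5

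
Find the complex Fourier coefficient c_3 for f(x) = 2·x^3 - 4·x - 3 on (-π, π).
Compute the real Fourier coefficients first: a_3 = 0, b_3 = -32/9 + 4·π^2/3.
Then c_3 = (a_3 − i·b_3)/2 = -2·i·π^2/3 + 16·i/9.

Final answer: -2·i·π^2/3 + 16·i/9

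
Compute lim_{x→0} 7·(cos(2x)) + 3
Direct substitution at x = 0 gives 10.

Final answer: 10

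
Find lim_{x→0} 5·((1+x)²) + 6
Direct substitution at x = 0 gives 11.

Final answer: 11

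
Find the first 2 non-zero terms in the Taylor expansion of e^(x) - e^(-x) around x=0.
x^3/3 + 2·x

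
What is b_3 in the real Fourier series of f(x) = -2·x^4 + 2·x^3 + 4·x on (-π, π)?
b_3 = (1/π) ∫_{-π}^{π} f(x)·sin(3x) dx.
Evaluate the integral (use parity and integration by parts as needed): b_3 = 16/9 + 4·π^2/3.

Final answer: 16/9 + 4·π^2/3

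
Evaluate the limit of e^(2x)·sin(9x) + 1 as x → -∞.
Evaluate the dominant behaviour as x → -∞; each term tends to a finite value or vanishes.
Limit = 1.

Final answer: 1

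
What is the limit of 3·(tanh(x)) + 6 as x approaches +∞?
Evaluate the dominant behaviour as x → +∞; each term tends to a finite value or vanishes.
Limit = 9.

Final answer: 9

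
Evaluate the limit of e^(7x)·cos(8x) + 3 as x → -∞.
Evaluate the dominant behaviour as x → -∞; each term tends to a finite value or vanishes.
Limit = 3.

Final answer: 3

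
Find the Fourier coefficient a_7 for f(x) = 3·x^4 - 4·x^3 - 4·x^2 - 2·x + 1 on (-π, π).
a_7 = (1/π) ∫_{-π}^{π} f(x)·cos(7x) dx.
Evaluate the integral (use parity and integration by parts as needed): a_7 = 928/2401 - 24·π^2/49.

Final answer: 928/2401 - 24·π^2/49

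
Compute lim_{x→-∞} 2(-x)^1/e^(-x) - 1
The quotient is an ∞/∞ indeterminate form as x → -∞.
Compare growth rates of the dominant terms (exponentials ≫ polynomials ≫ logarithms), or apply L'Hôpital's rule; the quotient → 0.
Adding the constant: 0 - 1 = -1. Limit = -1.

Final answer: -1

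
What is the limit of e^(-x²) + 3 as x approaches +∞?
Evaluate the dominant behaviour as x → +∞; each term tends to a finite value or vanishes.
Limit = 3.

Final answer: 3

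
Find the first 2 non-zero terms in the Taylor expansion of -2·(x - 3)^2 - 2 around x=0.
12·x - 20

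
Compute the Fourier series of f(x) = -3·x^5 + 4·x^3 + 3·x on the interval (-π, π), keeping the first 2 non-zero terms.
(-762 - 6·π^4 + 128·π^2)·sin(x) + (-19·π^2 + 51/2 + 3·π^4)·sin(2·x)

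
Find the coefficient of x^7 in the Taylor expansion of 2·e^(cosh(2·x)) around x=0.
Expand to order 7: 2·e^(cosh(2·x)) = 248·e·x^6/45 + 16·e·x^4/3 + 4·e·x^2 + 2·e + O(x^8).
The coefficient of x^7 is 0.

Final answer: 0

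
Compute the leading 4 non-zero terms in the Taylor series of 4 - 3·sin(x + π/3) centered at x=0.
x^3/4 + 3·√(3)·x^2/4 - 3·x/2 - 3·√(3)/2 + 4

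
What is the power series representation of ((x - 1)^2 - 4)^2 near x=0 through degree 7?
x^4 - 4·x^3 - 2·x^2 + 12·x + 9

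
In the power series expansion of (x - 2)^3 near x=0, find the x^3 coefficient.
Expand to order 3: (x - 2)^3 = x^3 - 6·x^2 + 12·x - 8 + O(x^4).
The coefficient of x^3 is 1.

Final answer: 1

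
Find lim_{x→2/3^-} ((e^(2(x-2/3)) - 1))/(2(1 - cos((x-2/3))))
Both numerator and denominator → 0 as x → 2/3^-; this is a 0/0 indeterminate form.
Expand each to leading order near x = 2/3: numerator ~ 2·(x - 2/3), denominator ~ (x - 2/3)^2.
The limit of the ratio is -∞.

Final answer: -∞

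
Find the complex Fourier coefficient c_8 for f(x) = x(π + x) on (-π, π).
Compute the real Fourier coefficients first: a_8 = 1/16, b_8 = -π/4.
Then c_8 = (a_8 − i·b_8)/2 = 1/32 + i·π/8.

Final answer: 1/32 + i·π/8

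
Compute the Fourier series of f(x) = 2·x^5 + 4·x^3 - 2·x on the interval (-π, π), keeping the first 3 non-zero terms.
(-72·π^2 + 4·π^4 + 428)·sin(x) + (-2·π^4 - 7 + 6·π^2)·sin(2·x) + (-8·π^2/27 - 92/81 + 4·π^4/3)·sin(3·x)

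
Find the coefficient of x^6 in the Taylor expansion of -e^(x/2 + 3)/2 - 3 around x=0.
Expand to order 6: -e^(x/2 + 3)/2 - 3 = -x^6·e^(3)/92160 - x^5·e^(3)/7680 - x^4·e^(3)/768 - x^3·e^(3)/96 - x^2·e^(3)/16 - x·e^(3)/4 - e^(3)/2 - 3 + O(x^7).
The coefficient of x^6 is -e^(3)/92160.

Final answer: -e^(3)/92160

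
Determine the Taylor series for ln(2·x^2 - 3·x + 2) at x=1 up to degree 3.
(x - 1) + 3·(x - 1)^2/2 - 5·(x - 1)^3/3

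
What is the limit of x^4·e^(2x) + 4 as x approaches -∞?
The product is a 0·∞ indeterminate form at x → -∞.
Rewrite the product as x^4 / e^(-2x) (an ∞/∞ form) and apply L'Hôpital, or use the standard hierarchy e^(2|x|) ≫ |x^4| as x → -∞.
The indeterminate product → 0, so the limit = 4.

Final answer: 4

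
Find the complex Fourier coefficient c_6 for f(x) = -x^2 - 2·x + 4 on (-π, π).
Compute the real Fourier coefficients first: a_6 = -1/9, b_6 = 2/3.
Then c_6 = (a_6 − i·b_6)/2 = -1/18 - i/3.

Final answer: -1/18 - i/3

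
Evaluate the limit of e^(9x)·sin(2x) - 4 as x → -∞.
Evaluate the dominant behaviour as x → -∞; each term tends to a finite value or vanishes.
Limit = -4.

Final answer: -4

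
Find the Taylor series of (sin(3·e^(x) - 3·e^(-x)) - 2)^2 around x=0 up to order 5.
-937·x^5/5 - 420·x^4 + 140·x^3 + 36·x^2 - 24·x + 4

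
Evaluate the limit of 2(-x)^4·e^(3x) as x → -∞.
This is a 0·∞ indeterminate form at x → -∞.
Rewrite the product as 2(-x)^4 / e^(-3x) (an ∞/∞ form) and apply L'Hôpital, or use the standard hierarchy e^(3|x|) ≫ |(-x)^4| as x → -∞.
The indeterminate product → 0, so the limit = 0.

Final answer: 0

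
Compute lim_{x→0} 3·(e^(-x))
Direct substitution at x = 0 gives 3.

Final answer: 3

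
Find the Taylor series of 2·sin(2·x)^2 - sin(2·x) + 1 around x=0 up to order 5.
-4·x^5/15 - 32·x^4/3 + 4·x^3/3 + 8·x^2 - 2·x + 1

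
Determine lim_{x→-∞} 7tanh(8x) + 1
Evaluate the dominant behaviour as x → -∞; each term tends to a finite value or vanishes.
Limit = -6.

Final answer: -6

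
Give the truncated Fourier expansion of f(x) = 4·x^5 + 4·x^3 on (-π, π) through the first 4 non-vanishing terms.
(-152·π^2 + 8·π^4 + 912)·sin(x) + (-4·π^4 - 24 + 16·π^2)·sin(2·x) + (-88·π^2/27 + 176/81 + 8·π^4/3)·sin(3·x) + (-2·π^4 - 3/16 + π^2/2)·sin(4·x)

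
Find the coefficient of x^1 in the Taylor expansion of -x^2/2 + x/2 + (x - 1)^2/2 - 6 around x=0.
Expand to order 1: -x^2/2 + x/2 + (x - 1)^2/2 - 6 = -x/2 - 11/2 + O(x^2).
The coefficient of x^1 is -1/2.

Final answer: -1/2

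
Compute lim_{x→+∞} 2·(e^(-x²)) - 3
Evaluate the dominant behaviour as x → +∞; each term tends to a finite value or vanishes.
Limit = -3.

Final answer: -3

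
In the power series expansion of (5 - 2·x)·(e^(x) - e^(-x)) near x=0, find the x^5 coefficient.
Expand to order 5: (5 - 2·x)·(e^(x) - e^(-x)) = x^5/12 - 2·x^4/3 + 5·x^3/3 - 4·x^2 + 10·x + O(x^6).
The coefficient of x^5 is 1/12.

Final answer: 1/12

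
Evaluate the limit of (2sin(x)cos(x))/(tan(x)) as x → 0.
Both numerator and denominator → 0 as x → 0; this is a 0/0 indeterminate form.
Expand each to leading order near x = 0: numerator ~ 2·x, denominator ~ x.
The limit of the ratio is 2.

Final answer: 2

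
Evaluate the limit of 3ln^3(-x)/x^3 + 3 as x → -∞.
The quotient is an ∞/∞ indeterminate form as x → -∞.
Compare growth rates of the dominant terms (exponentials ≫ polynomials ≫ logarithms), or apply L'Hôpital's rule; the quotient → 0.
Adding the constant: 0 + 3 = 3. Limit = 3.

Final answer: 3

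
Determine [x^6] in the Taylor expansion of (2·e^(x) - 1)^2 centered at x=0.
Expand to order 6: (2·e^(x) - 1)^2 = 7·x^6/20 + 31·x^5/30 + 5·x^4/2 + 14·x^3/3 + 6·x^2 + 4·x + 1 + O(x^7).
The coefficient of x^6 is 7/20.

Final answer: 7/20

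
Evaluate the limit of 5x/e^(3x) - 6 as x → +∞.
The quotient is an ∞/∞ indeterminate form as x → +∞.
The exponential denominator e^(3x) dominates the polynomial numerator (e^x ≫ x as x → ∞), so the quotient → 0.
Adding the constant: 0 - 6 = -6. Limit = -6.

Final answer: -6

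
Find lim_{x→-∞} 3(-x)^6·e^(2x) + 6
The product is a 0·∞ indeterminate form at x → -∞.
Rewrite the product as 3(-x)^6 / e^(-2x) (an ∞/∞ form) and apply L'Hôpital, or use the standard hierarchy e^(2|x|) ≫ |(-x)^6| as x → -∞.
The indeterminate product → 0, so the limit = 6.

Final answer: 6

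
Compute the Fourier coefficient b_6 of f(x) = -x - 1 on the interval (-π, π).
b_6 = (1/π) ∫_{-π}^{π} f(x)·sin(6x) dx.
Evaluate the integral (use parity and integration by parts as needed): b_6 = 1/3.

Final answer: 1/3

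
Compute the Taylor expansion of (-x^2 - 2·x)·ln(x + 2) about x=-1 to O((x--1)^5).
(x + 1) - (x + 1)^2/2 - 2·(x + 1)^3/3 + (x + 1)^4/4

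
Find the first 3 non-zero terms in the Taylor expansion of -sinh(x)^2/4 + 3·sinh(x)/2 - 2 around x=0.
-x^2/4 + 3·x/2 - 2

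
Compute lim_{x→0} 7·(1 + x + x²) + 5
Direct substitution at x = 0 gives 12.

Final answer: 12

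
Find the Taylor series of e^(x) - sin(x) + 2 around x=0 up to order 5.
x^4/24 + x^3/3 + x^2/2 + 3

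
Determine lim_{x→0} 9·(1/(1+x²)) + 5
Direct substitution at x = 0 gives 14.

Final answer: 14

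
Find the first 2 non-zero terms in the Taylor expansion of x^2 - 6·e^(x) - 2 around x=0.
-6·x - 8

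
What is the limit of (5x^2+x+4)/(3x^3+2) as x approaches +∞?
This is an ∞/∞ indeterminate form as x → +∞.
Divide numerator and denominator by x^3 and let the lower-order terms vanish; the numerator's degree 2 is below the denominator's degree 3, so the quotient → 0.
Limit = 0.

Final answer: 0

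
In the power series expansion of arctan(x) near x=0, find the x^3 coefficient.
Expand to order 3: arctan(x) = -x^3/3 + x + O(x^4).
The coefficient of x^3 is -1/3.

Final answer: -1/3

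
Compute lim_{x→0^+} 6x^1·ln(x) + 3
The product is a 0·∞ indeterminate form at x → 0⁺.
Rewrite the product as 6·ln(x) / x^(-1) and apply L'Hôpital, or use the standard hierarchy x^(-1) ≫ |ln x| as x → 0⁺.
The indeterminate product → 0, so the limit = 3.

Final answer: 3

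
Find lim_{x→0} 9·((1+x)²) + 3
Direct substitution at x = 0 gives 12.

Final answer: 12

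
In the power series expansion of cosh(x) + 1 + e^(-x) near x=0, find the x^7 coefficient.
Expand to order 7: cosh(x) + 1 + e^(-x) = -x^7/5040 + x^6/360 - x^5/120 + x^4/12 - x^3/6 + x^2 - x + 3 + O(x^8).
The coefficient of x^7 is -1/5040.

Final answer: -1/5040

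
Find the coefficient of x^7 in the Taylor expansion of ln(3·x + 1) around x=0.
Expand to order 7: ln(3·x + 1) = 2187·x^7/7 - 243·x^6/2 + 243·x^5/5 - 81·x^4/4 + 9·x^3 - 9·x^2/2 + 3·x + O(x^8).
The coefficient of x^7 is 2187/7.

Final answer: 2187/7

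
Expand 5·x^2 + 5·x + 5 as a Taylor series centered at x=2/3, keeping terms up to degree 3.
95/9 + 35·(x - 2/3)/3 + 5·(x - 2/3)^2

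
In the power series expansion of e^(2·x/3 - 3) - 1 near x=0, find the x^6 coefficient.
Expand to order 6: e^(2·x/3 - 3) - 1 = 4·x^6·e^(-3)/32805 + 4·x^5·e^(-3)/3645 + 2·x^4·e^(-3)/243 + 4·x^3·e^(-3)/81 + 2·x^2·e^(-3)/9 + 2·x·e^(-3)/3 - 1 + e^(-3) + O(x^7).
The coefficient of x^6 is 4·e^(-3)/32805.

Final answer: 4·e^(-3)/32805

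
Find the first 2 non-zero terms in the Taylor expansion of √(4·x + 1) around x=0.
2·x + 1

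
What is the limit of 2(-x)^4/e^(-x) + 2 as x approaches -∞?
The quotient is an ∞/∞ indeterminate form as x → -∞.
Compare growth rates of the dominant terms (exponentials ≫ polynomials ≫ logarithms), or apply L'Hôpital's rule; the quotient → 0.
Adding the constant: 0 + 2 = 2. Limit = 2.

Final answer: 2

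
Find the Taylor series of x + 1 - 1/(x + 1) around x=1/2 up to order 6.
5/6 + 13·(x - 1/2)/9 - 8·(x - 1/2)^2/27 + 16·(x - 1/2)^3/81 - 32·(x - 1/2)^4/243 + 64·(x - 1/2)^5/729 - 128·(x - 1/2)^6/2187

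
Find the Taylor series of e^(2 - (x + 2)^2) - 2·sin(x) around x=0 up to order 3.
x^3·(1/3 - 20·e^(-2)/3) + 7·x^2·e^(-2) + x·(-2 - 4·e^(-2)) + e^(-2)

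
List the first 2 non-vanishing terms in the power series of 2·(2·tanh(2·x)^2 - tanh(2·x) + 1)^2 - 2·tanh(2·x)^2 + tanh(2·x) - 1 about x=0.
1 - 6·x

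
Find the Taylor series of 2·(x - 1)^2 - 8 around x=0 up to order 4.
2·x^2 - 4·x - 6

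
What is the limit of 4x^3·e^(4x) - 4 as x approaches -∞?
The product is a 0·∞ indeterminate form at x → -∞.
Rewrite the product as 4x^3 / e^(-4x) (an ∞/∞ form) and apply L'Hôpital, or use the standard hierarchy e^(4|x|) ≫ |x^3| as x → -∞.
The indeterminate product → 0, so the limit = -4.

Final answer: -4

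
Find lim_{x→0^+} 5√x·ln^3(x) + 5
The product is a 0·∞ indeterminate form at x → 0⁺.
Rewrite the product as 5·ln^3(x) / x^(-1/2) and apply L'Hôpital, or use the standard hierarchy x^(-1/2) ≫ |ln x|^3 as x → 0⁺.
The indeterminate product → 0, so the limit = 5.

Final answer: 5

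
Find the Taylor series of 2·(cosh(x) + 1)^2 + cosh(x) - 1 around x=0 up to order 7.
23·x^6/240 + 7·x^4/8 + 9·x^2/2 + 8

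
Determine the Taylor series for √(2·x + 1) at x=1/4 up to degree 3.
√(6)/2 + √(6)·(x - 1/4)/3 - √(6)·(x - 1/4)^2/9 + 2·√(6)·(x - 1/4)^3/27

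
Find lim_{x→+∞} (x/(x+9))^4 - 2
As x → +∞: x/(x+9) = 1/(1 + 9/x) → 1, and the 4th power of a limit-1 base also → 1; with the additive constant, 1 - 2 = -1.
Limit = -1.

Final answer: -1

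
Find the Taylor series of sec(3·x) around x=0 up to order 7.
4941·x^6/80 + 135·x^4/8 + 9·x^2/2 + 1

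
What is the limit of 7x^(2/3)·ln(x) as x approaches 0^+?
This is a 0·∞ indeterminate form at x → 0⁺.
Rewrite the product as 7·ln(x) / x^(-2/3) and apply L'Hôpital, or use the standard hierarchy x^(-2/3) ≫ |ln x| as x → 0⁺.
The indeterminate product → 0, so the limit = 0.

Final answer: 0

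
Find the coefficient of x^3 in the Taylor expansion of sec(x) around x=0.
Expand to order 3: sec(x) = x^2/2 + 1 + O(x^4).
The coefficient of x^3 is 0.

Final answer: 0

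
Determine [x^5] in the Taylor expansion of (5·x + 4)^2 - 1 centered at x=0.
Expand to order 5: (5·x + 4)^2 - 1 = 25·x^2 + 40·x + 15 + O(x^6).
The coefficient of x^5 is 0.

Final answer: 0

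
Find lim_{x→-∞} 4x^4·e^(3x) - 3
The product is a 0·∞ indeterminate form at x → -∞.
Rewrite the product as 4x^4 / e^(-3x) (an ∞/∞ form) and apply L'Hôpital, or use the standard hierarchy e^(3|x|) ≫ |x^4| as x → -∞.
The indeterminate product → 0, so the limit = -3.

Final answer: -3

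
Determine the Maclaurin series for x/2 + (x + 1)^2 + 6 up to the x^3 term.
x^2 + 5·x/2 + 7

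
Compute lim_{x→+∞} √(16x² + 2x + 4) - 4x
As x → +∞: multiply by the conjugate to get (2x+4)/(√(16x²+2x+4)+4x); the denominator ~ 8x, so the limit is 2/8 = 1/4.
Limit = 1/4.

Final answer: 1/4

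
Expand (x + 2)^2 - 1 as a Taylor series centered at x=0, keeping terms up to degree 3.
x^2 + 4·x + 3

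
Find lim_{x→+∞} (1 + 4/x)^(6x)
As x → +∞: write (1 + 4/x)^(6x) = ((1 + 4/x)^x)^6 → (e^4)^6 = e^24.
Limit = e^(24).

Final answer: e^(24)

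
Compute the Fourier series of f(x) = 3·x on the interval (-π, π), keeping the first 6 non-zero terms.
6·sin(x) - 3·sin(2·x) + 2·sin(3·x) - 3·sin(4·x)/2 + 6·sin(5·x)/5 - sin(6·x)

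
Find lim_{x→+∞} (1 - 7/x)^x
As x → +∞: this is the defining limit (1 - 7/x)^x → e^(-7).
Limit = e^(-7).

Final answer: e^(-7)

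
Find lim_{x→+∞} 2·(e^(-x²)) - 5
Evaluate the dominant behaviour as x → +∞; each term tends to a finite value or vanishes.
Limit = -5.

Final answer: -5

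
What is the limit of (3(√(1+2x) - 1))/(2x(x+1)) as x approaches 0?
Both numerator and denominator → 0 as x → 0; this is a 0/0 indeterminate form.
Expand each to leading order near x = 0: numerator ~ 3·x, denominator ~ 2·x.
The limit of the ratio is 3/2.

Final answer: 3/2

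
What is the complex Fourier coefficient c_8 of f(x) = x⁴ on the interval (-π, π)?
Compute the real Fourier coefficients first: a_8 = -3/256 + π^2/8, b_8 = 0.
Then c_8 = (a_8 − i·b_8)/2 = -3/512 + π^2/16.

Final answer: -3/512 + π^2/16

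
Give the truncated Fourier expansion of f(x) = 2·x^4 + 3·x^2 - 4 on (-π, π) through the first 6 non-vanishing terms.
(84 - 16·π^2)·cos(x) + (-3 + 4·π^2)·cos(2·x) + (-16·π^2/9 - 4/27)·cos(3·x) + (3/8 + π^2)·cos(4·x) + (-16·π^2/25 - 204/625)·cos(5·x) - 4 + π^2 + 2·π^4/5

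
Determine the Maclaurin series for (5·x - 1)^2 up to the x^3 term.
25·x^2 - 10·x + 1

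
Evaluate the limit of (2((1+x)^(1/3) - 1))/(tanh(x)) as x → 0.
Both numerator and denominator → 0 as x → 0; this is a 0/0 indeterminate form.
Expand each to leading order near x = 0: numerator ~ 2·x/3, denominator ~ x.
The limit of the ratio is 2/3.

Final answer: 2/3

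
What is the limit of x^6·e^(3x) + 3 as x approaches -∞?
The product is a 0·∞ indeterminate form at x → -∞.
Rewrite the product as x^6 / e^(-3x) (an ∞/∞ form) and apply L'Hôpital, or use the standard hierarchy e^(3|x|) ≫ |x^6| as x → -∞.
The indeterminate product → 0, so the limit = 3.

Final answer: 3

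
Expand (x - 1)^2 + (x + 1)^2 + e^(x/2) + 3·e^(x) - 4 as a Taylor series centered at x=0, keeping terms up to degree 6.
193·x^6/46080 + 97·x^5/3840 + 49·x^4/384 + 25·x^3/48 + 29·x^2/8 + 7·x/2 + 2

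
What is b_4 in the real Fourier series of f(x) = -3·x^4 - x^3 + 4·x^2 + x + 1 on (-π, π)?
b_4 = (1/π) ∫_{-π}^{π} f(x)·sin(4x) dx.
Evaluate the integral (use parity and integration by parts as needed): b_4 = -11/16 + π^2/2.

Final answer: -11/16 + π^2/2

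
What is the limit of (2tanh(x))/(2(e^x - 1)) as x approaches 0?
Both numerator and denominator → 0 as x → 0; this is a 0/0 indeterminate form.
Expand each to leading order near x = 0: numerator ~ 2·x, denominator ~ 2·x.
The limit of the ratio is 1.

Final answer: 1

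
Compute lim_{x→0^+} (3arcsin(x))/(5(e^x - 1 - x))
Both numerator and denominator → 0 as x → 0^+; this is a 0/0 indeterminate form.
Expand each to leading order near x = 0: numerator ~ 3·x, denominator ~ 5·x^2/2.
The limit of the ratio is ∞.

Final answer: ∞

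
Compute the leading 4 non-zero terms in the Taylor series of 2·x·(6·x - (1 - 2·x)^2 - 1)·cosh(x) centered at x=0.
10·x^4 - 10·x^3 + 20·x^2 - 4·x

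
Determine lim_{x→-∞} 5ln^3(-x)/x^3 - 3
The quotient is an ∞/∞ indeterminate form as x → -∞.
Compare growth rates of the dominant terms (exponentials ≫ polynomials ≫ logarithms), or apply L'Hôpital's rule; the quotient → 0.
Adding the constant: 0 - 3 = -3. Limit = -3.

Final answer: -3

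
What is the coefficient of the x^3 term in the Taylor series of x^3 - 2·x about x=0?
Expand to order 3: x^3 - 2·x = x^3 - 2·x + O(x^4).
The coefficient of x^3 is 1.

Final answer: 1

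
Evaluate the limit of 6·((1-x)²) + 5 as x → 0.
Direct substitution at x = 0 gives 11.

Final answer: 11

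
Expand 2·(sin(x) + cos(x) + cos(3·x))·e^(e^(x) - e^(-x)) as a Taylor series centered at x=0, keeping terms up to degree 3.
-29·x^3/3 + 2·x^2 + 10·x + 4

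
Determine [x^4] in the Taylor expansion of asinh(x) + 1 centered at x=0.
Expand to order 4: asinh(x) + 1 = -x^3/6 + x + 1 + O(x^5).
The coefficient of x^4 is 0.

Final answer: 0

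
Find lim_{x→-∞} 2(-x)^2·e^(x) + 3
The product is a 0·∞ indeterminate form at x → -∞.
Rewrite the product as 2(-x)^2 / e^(-x) (an ∞/∞ form) and apply L'Hôpital, or use the standard hierarchy e^(|x|) ≫ |(-x)^2| as x → -∞.
The indeterminate product → 0, so the limit = 3.

Final answer: 3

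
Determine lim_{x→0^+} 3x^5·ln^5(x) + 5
The product is a 0·∞ indeterminate form at x → 0⁺.
Rewrite the product as 3·ln^5(x) / x^(-5) and apply L'Hôpital, or use the standard hierarchy x^(-5) ≫ |ln x|^5 as x → 0⁺.
The indeterminate product → 0, so the limit = 5.

Final answer: 5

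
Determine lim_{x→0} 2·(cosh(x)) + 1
Direct substitution at x = 0 gives 3.

Final answer: 3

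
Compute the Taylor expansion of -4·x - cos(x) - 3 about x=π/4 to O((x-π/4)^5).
-π - 3 - √(2)/2 + (-4 + √(2)/2)·(x - π/4) + √(2)·(x - π/4)^2/4 - √(2)·(x - π/4)^3/12 - √(2)·(x - π/4)^4/48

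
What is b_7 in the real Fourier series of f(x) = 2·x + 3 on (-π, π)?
b_7 = (1/π) ∫_{-π}^{π} f(x)·sin(7x) dx.
Evaluate the integral (use parity and integration by parts as needed): b_7 = 4/7.

Final answer: 4/7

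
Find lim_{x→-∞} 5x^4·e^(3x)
This is a 0·∞ indeterminate form at x → -∞.
Rewrite the product as 5x^4 / e^(-3x) (an ∞/∞ form) and apply L'Hôpital, or use the standard hierarchy e^(3|x|) ≫ |x^4| as x → -∞.
The indeterminate product → 0, so the limit = 0.

Final answer: 0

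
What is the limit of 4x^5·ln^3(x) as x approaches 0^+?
This is a 0·∞ indeterminate form at x → 0⁺.
Rewrite the product as 4·ln^3(x) / x^(-5) and apply L'Hôpital, or use the standard hierarchy x^(-5) ≫ |ln x|^3 as x → 0⁺.
The indeterminate product → 0, so the limit = 0.

Final answer: 0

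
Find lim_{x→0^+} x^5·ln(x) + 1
The product is a 0·∞ indeterminate form at x → 0⁺.
Rewrite the product as ln(x) / x^(-5) and apply L'Hôpital, or use the standard hierarchy x^(-5) ≫ |ln x| as x → 0⁺.
The indeterminate product → 0, so the limit = 1.

Final answer: 1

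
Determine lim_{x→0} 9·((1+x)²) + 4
Direct substitution at x = 0 gives 13.

Final answer: 13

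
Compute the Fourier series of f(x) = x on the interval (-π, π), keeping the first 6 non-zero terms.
2·sin(x) - sin(2·x) + 2·sin(3·x)/3 - sin(4·x)/2 + 2·sin(5·x)/5 - sin(6·x)/3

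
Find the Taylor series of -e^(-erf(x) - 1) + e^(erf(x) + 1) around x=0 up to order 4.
x^4·(-4·e/(3·π) - 2·e^(-1)/(3·π^2) + 4·e^(-1)/(3·π) + 2·e/(3·π^2)) + x^3·(-2·e/(3·√(π)) - 2·e^(-1)/(3·√(π)) + 4·e^(-1)/(3·π^(3/2)) + 4·e/(3·π^(3/2))) + x^2·(-2·e^(-1)/π + 2·e/π) + x·(2·e^(-1)/√(π) + 2·e/√(π)) - e^(-1) + e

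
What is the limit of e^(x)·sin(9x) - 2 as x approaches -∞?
Evaluate the dominant behaviour as x → -∞; each term tends to a finite value or vanishes.
Limit = -2.

Final answer: -2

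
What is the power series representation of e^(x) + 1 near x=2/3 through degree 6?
1 + e^(2/3) + e^(2/3)·(x - 2/3) + e^(2/3)·(x - 2/3)^2/2 + e^(2/3)·(x - 2/3)^3/6 + e^(2/3)·(x - 2/3)^4/24 + e^(2/3)·(x - 2/3)^5/120 + e^(2/3)·(x - 2/3)^6/720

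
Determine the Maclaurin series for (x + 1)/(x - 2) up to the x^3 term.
-3·x^3/16 - 3·x^2/8 - 3·x/4 - 1/2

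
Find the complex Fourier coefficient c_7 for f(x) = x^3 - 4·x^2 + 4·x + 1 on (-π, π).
Compute the real Fourier coefficients first: a_7 = 16/49, b_7 = 380/343 + 2·π^2/7.
Then c_7 = (a_7 − i·b_7)/2 = 8/49 - i·π^2/7 - 190·i/343.

Final answer: 8/49 - i·π^2/7 - 190·i/343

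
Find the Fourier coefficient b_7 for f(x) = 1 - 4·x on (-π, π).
b_7 = (1/π) ∫_{-π}^{π} f(x)·sin(7x) dx.
Evaluate the integral (use parity and integration by parts as needed): b_7 = -8/7.

Final answer: -8/7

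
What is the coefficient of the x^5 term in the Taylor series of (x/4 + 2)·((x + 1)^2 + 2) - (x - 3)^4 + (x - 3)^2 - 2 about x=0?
Expand to order 5: (x/4 + 2)·((x + 1)^2 + 2) - (x - 3)^4 + (x - 3)^2 - 2 = -x^4 + 49·x^3/4 - 101·x^2/2 + 427·x/4 - 68 + O(x^6).
The coefficient of x^5 is 0.

Final answer: 0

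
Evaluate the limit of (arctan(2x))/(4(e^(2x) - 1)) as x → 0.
Both numerator and denominator → 0 as x → 0; this is a 0/0 indeterminate form.
Expand each to leading order near x = 0: numerator ~ 2·x, denominator ~ 8·x.
The limit of the ratio is 1/4.

Final answer: 1/4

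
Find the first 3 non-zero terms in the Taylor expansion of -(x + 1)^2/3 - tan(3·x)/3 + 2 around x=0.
-x^2/3 - 5·x/3 + 5/3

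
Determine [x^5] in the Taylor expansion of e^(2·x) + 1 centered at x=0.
Expand to order 5: e^(2·x) + 1 = 4·x^5/15 + 2·x^4/3 + 4·x^3/3 + 2·x^2 + 2·x + 2 + O(x^6).
The coefficient of x^5 is 4/15.

Final answer: 4/15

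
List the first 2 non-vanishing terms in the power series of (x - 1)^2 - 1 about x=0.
x^2 - 2·x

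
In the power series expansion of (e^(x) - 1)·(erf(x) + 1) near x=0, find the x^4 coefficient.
Expand to order 4: (e^(x) - 1)·(erf(x) + 1) = x^4·(1/24 - 1/(3·√(π))) + x^3·(1/6 + 1/√(π)) + x^2·(1/2 + 2/√(π)) + x + O(x^5).
The coefficient of x^4 is 1/24 - 1/(3·√(π)).

Final answer: 1/24 - 1/(3·√(π))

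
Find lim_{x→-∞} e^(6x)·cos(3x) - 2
Evaluate the dominant behaviour as x → -∞; each term tends to a finite value or vanishes.
Limit = -2.

Final answer: -2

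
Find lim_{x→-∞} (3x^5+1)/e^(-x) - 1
The quotient is an ∞/∞ indeterminate form as x → -∞.
Compare growth rates of the dominant terms (exponentials ≫ polynomials ≫ logarithms), or apply L'Hôpital's rule; the quotient → 0.
Adding the constant: 0 - 1 = -1. Limit = -1.

Final answer: -1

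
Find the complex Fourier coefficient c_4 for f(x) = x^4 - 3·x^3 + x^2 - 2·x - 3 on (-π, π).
Compute the real Fourier coefficients first: a_4 = 1/16 + π^2/2, b_4 = 7/16 + 3·π^2/2.
Then c_4 = (a_4 − i·b_4)/2 = 1/32 + π^2/4 - 3·i·π^2/4 - 7·i/32.

Final answer: 1/32 + π^2/4 - 3·i·π^2/4 - 7·i/32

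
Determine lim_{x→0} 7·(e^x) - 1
Direct substitution at x = 0 gives 6.

Final answer: 6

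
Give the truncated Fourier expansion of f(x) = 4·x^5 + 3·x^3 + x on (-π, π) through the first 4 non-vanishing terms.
(-154·π^2 + 8·π^4 + 926)·sin(x) + (-4·π^4 - 53/2 + 17·π^2)·sin(2·x) + (-106·π^2/27 + 266/81 + 8·π^4/3)·sin(3·x) + (-2·π^4 - 7/8 + π^2)·sin(4·x)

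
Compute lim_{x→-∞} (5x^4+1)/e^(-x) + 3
The quotient is an ∞/∞ indeterminate form as x → -∞.
Compare growth rates of the dominant terms (exponentials ≫ polynomials ≫ logarithms), or apply L'Hôpital's rule; the quotient → 0.
Adding the constant: 0 + 3 = 3. Limit = 3.

Final answer: 3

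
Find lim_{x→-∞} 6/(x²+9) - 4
Evaluate the dominant behaviour as x → -∞; each term tends to a finite value or vanishes.
Limit = -4.

Final answer: -4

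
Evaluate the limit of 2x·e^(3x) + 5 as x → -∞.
The product is a 0·∞ indeterminate form at x → -∞.
Rewrite the product as 2x / e^(-3x) (an ∞/∞ form) and apply L'Hôpital, or use the standard hierarchy e^(3|x|) ≫ |x| as x → -∞.
The indeterminate product → 0, so the limit = 5.

Final answer: 5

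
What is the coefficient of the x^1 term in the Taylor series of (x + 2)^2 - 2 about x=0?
Expand to order 1: (x + 2)^2 - 2 = 4·x + 2 + O(x^2).
The coefficient of x^1 is 4.

Final answer: 4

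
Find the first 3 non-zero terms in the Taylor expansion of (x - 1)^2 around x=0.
x^2 - 2·x + 1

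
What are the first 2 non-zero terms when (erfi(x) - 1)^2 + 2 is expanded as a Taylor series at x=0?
-4·x/√(π) + 3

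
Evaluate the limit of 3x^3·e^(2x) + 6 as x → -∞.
The product is a 0·∞ indeterminate form at x → -∞.
Rewrite the product as 3x^3 / e^(-2x) (an ∞/∞ form) and apply L'Hôpital, or use the standard hierarchy e^(2|x|) ≫ |x^3| as x → -∞.
The indeterminate product → 0, so the limit = 6.

Final answer: 6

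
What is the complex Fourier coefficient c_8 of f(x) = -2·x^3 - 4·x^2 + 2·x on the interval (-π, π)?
Compute the real Fourier coefficients first: a_8 = -1/4, b_8 = -35/64 + π^2/2.
Then c_8 = (a_8 − i·b_8)/2 = -1/8 - i·π^2/4 + 35·i/128.

Final answer: -1/8 - i·π^2/4 + 35·i/128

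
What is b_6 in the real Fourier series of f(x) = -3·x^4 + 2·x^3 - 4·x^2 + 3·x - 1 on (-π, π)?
b_6 = (1/π) ∫_{-π}^{π} f(x)·sin(6x) dx.
Evaluate the integral (use parity and integration by parts as needed): b_6 = -2·π^2/3 - 8/9.

Final answer: -2·π^2/3 - 8/9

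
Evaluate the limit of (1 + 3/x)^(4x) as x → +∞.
As x → +∞: write (1 + 3/x)^(4x) = ((1 + 3/x)^x)^4 → (e^3)^4 = e^12.
Limit = e^(12).

Final answer: e^(12)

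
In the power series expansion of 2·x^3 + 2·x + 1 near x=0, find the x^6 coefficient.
Expand to order 6: 2·x^3 + 2·x + 1 = 2·x^3 + 2·x + 1 + O(x^7).
The coefficient of x^6 is 0.

Final answer: 0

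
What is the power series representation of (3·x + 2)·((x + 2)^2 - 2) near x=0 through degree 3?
3·x^3 + 14·x^2 + 14·x + 4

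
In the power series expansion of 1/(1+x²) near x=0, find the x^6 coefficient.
Expand to order 6: 1/(1+x²) = -x^6 + x^4 - x^2 + 1 + O(x^7).
The coefficient of x^6 is -1.

Final answer: -1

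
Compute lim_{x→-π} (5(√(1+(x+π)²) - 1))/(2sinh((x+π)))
Both numerator and denominator → 0 as x → -π; this is a 0/0 indeterminate form.
Expand each to leading order near x = -π: numerator ~ 5·(x + π)^2/2, denominator ~ 2·(x + π).
The limit of the ratio is 0.

Final answer: 0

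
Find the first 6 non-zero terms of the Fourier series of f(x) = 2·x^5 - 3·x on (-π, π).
(-80·π^2 + 4·π^4 + 474)·sin(x) + (-2·π^4 - 12 + 10·π^2)·sin(2·x) + (-80·π^2/27 - 2/81 + 4·π^4/3)·sin(3·x) + (-π^4 + 33/32 + 5·π^2/4)·sin(4·x) + (-16·π^2/25 - 654/625 + 4·π^4/5)·sin(5·x) + (-2·π^4/3 + 76/81 + 10·π^2/27)·sin(6·x)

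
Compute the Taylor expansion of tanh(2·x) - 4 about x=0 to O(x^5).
-8·x^3/3 + 2·x - 4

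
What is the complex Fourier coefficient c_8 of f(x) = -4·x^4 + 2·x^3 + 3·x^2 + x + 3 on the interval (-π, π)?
Compute the real Fourier coefficients first: a_8 = 15/64 - π^2/2, b_8 = -π^2/2 - 13/64.
Then c_8 = (a_8 − i·b_8)/2 = -π^2/4 + 15/128 + 13·i/128 + i·π^2/4.

Final answer: -π^2/4 + 15/128 + 13·i/128 + i·π^2/4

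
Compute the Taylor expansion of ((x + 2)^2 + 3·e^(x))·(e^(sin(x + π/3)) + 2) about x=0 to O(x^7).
x^6·(1/120 + 2063·√(3)·e^(√(3)/2)/23040 + 1301·e^(√(3)/2)/3072) + x^5·(-21·√(3)·e^(√(3)/2)/64 + 1/20 + 509·e^(√(3)/2)/768) + x^4·(-151·√(3)·e^(√(3)/2)/96 + 1/4 + 81·e^(√(3)/2)/128) + x^3·(-21·√(3)·e^(√(3)/2)/8 + 1 + 35·e^(√(3)/2)/16) + x^2·(-7·√(3)·e^(√(3)/2)/4 + 5 + 55·e^(√(3)/2)/8) + x·(14 + 21·e^(√(3)/2)/2) + 14 + 7·e^(√(3)/2)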